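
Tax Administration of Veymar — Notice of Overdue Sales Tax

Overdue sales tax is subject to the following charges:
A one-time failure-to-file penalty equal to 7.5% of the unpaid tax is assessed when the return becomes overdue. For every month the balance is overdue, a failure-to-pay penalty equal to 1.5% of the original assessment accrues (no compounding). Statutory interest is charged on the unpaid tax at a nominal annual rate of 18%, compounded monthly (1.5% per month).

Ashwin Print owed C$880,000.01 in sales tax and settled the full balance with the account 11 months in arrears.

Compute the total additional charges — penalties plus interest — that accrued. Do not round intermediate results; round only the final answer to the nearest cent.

Failure-to-file penalty: 7.5% × C$880,000.01 = C$66,000.00…
Failure-to-pay penalty = 1.5% × C$880,000.01 × 11 mo = C$145,200.00…
Interest: C$880,000.01 × ((1 + 0.015)^11 − 1) = C$880,000.01 × 0.1779489… = C$156,595.0667…
Penalties + interest = C$211,200.0024 + C$156,595.0667… = C$367,795.07

C$367,795.07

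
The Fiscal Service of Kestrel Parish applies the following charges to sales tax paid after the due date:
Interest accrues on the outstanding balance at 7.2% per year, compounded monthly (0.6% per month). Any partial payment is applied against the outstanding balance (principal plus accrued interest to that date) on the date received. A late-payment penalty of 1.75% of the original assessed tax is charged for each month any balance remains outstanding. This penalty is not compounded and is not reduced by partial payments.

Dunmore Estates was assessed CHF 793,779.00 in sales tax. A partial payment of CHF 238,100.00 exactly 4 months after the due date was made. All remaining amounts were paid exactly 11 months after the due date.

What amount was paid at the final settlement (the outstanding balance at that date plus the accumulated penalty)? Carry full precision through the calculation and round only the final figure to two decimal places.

Balance at month 4: CHF 793,779.0000 × (1 + 0.006)^4 = CHF 813,001.8391…
After CHF 238,100.00 payment: CHF 813,001.8391… − CHF 238,100.00 = CHF 574,901.8391…
Balance at month 11: CHF 574,901.8391… × (1 + 0.006)^7 = CHF 599,486.7146…
Penalty: 11 × 1.75% × CHF 793,779.00 = CHF 152,802.46…
Final settlement = outstanding balance + penalty = CHF 599,486.7146… + CHF 152,802.46… = CHF 752,289.17

CHF 752,289.17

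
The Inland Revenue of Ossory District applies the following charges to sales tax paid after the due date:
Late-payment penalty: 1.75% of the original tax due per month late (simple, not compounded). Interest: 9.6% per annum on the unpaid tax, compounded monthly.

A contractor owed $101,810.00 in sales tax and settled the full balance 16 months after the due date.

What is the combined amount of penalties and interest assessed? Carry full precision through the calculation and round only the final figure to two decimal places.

Late-payment penalty: 16 × 1.75% × $101,810.00 = $28,506.80
Interest (9.6%/yr ÷ 12 = 0.8%/month): $101,810.00 × ((1 + 0.008)^16 − 1) = $13,843.5455…
Penalties + interest = $28,506.8000 + $13,843.5455… = $42,350.35

$42,350.35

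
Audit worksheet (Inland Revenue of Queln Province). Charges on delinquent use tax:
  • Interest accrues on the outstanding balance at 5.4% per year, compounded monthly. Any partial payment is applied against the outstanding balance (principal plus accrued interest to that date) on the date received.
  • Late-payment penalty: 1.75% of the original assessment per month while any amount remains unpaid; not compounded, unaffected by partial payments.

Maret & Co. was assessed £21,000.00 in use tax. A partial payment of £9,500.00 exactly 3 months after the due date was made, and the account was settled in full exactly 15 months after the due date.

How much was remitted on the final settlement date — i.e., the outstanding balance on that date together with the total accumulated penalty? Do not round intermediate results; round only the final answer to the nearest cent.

Monthly rate = 5.4% ÷ 12 = 0.45%
Balance at month 3: £21,000.0000 × (1 + 0.0045)^3 = £21,284.7777…
After £9,500.00 payment: £21,284.7777… − £9,500.00 = £11,784.7777…
Balance at month 15: £11,784.7777… × (1 + 0.0045)^12 = £12,437.1447…
Penalty: 15 × 1.75% × £21,000.00 = £5,512.50
Final settlement = outstanding balance + penalty = £12,437.1447… + £5,512.50 = £17,949.64

£17,949.64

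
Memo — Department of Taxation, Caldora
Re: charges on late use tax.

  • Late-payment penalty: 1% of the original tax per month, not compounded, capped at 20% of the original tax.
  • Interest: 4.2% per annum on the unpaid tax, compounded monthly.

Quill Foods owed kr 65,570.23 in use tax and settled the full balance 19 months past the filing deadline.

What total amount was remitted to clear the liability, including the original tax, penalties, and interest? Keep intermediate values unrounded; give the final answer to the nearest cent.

Penalty: 19 × 1% × kr 65,570.23 = kr 12,458.34… (below the 20% cap of kr 13,114.05…)
Interest (4.2%/yr ÷ 12 = 0.35%/month): kr 65,570.23 × ((1 + 0.0035)^19 − 1) = kr 4,500.5362…
Total = kr 65,570.23 + kr 12,458.3437 + kr 4,500.5362… = kr 82,529.11

kr 82,529.11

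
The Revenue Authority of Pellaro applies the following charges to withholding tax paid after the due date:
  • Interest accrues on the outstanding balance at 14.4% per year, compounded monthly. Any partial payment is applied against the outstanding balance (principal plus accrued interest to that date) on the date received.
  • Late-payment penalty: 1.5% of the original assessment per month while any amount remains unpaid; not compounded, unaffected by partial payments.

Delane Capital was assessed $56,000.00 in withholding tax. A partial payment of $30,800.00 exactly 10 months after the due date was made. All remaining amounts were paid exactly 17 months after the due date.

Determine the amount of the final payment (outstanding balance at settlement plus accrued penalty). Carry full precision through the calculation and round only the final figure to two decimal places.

Monthly rate = 14.4% ÷ 12 = 1.2%
Balance at month 10: $56,000.0000 × (1 + 0.012)^10 = $63,094.7396…
After $30,800.00 payment: $63,094.7396… − $30,800.00 = $32,294.7396…
Balance at month 17: $32,294.7396… × (1 + 0.012)^7 = $35,107.1338…
Penalty: 17 × 1.5% × $56,000.00 = $14,280.00
Final settlement = outstanding balance + penalty = $35,107.1338… + $14,280.00 = $49,387.13

$49,387.13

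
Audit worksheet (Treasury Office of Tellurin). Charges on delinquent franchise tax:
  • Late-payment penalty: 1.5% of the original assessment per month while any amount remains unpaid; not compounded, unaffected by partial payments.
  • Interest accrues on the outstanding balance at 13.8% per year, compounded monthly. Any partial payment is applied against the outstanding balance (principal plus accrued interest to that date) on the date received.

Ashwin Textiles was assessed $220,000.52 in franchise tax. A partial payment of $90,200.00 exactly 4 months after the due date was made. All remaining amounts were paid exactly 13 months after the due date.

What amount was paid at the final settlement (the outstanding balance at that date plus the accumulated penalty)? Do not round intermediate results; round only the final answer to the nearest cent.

Monthly rate = 13.8% ÷ 12 = 1.15%
Balance at month 4: $220,000.5200 × (1 + 0.0115)^4 = $230,296.4566…
After $90,200.00 payment: $230,296.4566… − $90,200.00 = $140,096.4566…
Balance at month 13: $140,096.4566… × (1 + 0.0115)^9 = $155,281.6492…
Penalty: 13 × 1.5% × $220,000.52 = $42,900.10…
Final settlement = outstanding balance + penalty = $155,281.6492… + $42,900.10… = $198,181.75

$198,181.75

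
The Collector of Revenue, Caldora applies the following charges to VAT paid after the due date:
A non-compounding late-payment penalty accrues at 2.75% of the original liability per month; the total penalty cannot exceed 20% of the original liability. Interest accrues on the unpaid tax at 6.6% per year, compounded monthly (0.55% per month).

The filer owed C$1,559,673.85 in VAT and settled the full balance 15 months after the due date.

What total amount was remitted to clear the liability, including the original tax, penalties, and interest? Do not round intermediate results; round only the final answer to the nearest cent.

C$2,005,355.67

Penalty (uncapped): 15 × 2.75% × C$1,559,673.85 = C$643,365.46…; cap = 20% × C$1,559,673.85 = C$311,934.77 → penalty = C$311,934.77
Interest: C$1,559,673.85 × ((1 + 0.0055)^15 − 1) = C$1,559,673.85 × 0.0857532… = C$133,747.0469…
Total = C$1,559,673.85 + C$311,934.7700 + C$133,747.0469… = C$2,005,355.67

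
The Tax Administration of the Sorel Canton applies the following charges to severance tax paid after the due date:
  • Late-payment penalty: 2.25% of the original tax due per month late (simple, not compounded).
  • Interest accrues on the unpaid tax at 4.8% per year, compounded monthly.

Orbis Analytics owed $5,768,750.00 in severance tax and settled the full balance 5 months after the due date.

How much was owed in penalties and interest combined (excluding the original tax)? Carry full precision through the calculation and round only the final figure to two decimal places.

Late-payment penalty = 2.25% × $5,768,750.00 × 5 mo = $648,984.38…
Interest (4.8%/yr ÷ 12 = 0.4%/month): $5,768,750.00 × ((1 + 0.004)^5 − 1) = $116,301.6994…
Penalties + interest = $648,984.3750 + $116,301.6994… = $765,286.07

$765,286.07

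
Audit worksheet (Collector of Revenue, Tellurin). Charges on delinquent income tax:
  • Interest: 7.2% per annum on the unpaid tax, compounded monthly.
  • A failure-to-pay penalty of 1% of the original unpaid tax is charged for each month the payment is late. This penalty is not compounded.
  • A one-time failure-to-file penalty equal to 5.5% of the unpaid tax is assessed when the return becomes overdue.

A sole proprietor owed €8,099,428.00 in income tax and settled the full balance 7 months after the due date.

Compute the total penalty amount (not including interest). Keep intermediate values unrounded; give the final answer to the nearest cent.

Failure-to-file penalty: 5.5% × €8,099,428.00 = €445,468.54
Failure-to-pay penalty: 7 × 1% × €8,099,428.00 = €566,959.96
Total penalty = €445,468.54 + €566,959.96 = €1,012,428.50

€1,012,428.50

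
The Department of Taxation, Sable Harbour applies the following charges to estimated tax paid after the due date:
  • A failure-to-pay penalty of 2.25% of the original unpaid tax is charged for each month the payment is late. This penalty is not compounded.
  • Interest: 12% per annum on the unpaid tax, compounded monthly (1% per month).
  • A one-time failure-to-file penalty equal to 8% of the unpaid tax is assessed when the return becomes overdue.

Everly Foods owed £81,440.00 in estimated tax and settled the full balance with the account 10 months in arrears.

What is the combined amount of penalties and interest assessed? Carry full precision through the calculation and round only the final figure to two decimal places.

Failure-to-file penalty: 8% × £81,440.00 = £6,515.20
Failure-to-pay penalty: 10 × 2.25% × £81,440.00 = £18,324.00
Interest: £81,440.00 × ((1 + 0.01)^10 − 1) = £81,440.00 × 0.1046221… = £8,520.4259…
Penalties + interest = £24,839.2000 + £8,520.4259… = £33,359.63

£33,359.63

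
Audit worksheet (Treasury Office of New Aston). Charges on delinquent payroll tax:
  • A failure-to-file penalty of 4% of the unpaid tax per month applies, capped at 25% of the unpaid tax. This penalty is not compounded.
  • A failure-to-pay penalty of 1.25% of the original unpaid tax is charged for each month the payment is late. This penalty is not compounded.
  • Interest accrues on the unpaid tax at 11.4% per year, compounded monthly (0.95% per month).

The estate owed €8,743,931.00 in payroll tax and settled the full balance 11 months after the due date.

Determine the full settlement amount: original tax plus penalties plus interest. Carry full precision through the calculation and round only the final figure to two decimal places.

Failure-to-file: 11 × 4% × €8,743,931.00 = €3,847,329.64, capped at 25% × €8,743,931.00 = €2,185,982.75
Failure-to-pay penalty: 11 × 1.25% × €8,743,931.00 = €1,202,290.51…
Interest: €8,743,931.00 × ((1 + 0.0095)^11 − 1) = €8,743,931.00 × 0.1096079… = €958,404.2717…
Total = €8,743,931.00 + €3,388,273.2625 + €958,404.2717… = €13,090,608.53

€13,090,608.53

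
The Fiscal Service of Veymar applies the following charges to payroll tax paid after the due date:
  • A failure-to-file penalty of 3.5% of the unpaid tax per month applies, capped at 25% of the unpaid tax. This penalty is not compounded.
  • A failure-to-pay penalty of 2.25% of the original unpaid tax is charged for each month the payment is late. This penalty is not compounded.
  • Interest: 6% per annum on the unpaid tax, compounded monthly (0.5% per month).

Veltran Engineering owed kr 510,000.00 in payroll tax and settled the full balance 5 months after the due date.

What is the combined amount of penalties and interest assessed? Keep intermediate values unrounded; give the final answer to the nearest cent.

kr 159,503.14

Failure-to-file: 5 × 3.5% × kr 510,000.00 = kr 89,250.00 (under the 25% cap)
Failure-to-pay penalty: 5 × 2.25% × kr 510,000.00 = kr 57,375.00
Interest: kr 510,000.00 × ((1 + 0.005)^5 − 1) = kr 510,000.00 × 0.0252513… = kr 12,878.1391…
Penalties + interest = kr 146,625.0000 + kr 12,878.1391… = kr 159,503.14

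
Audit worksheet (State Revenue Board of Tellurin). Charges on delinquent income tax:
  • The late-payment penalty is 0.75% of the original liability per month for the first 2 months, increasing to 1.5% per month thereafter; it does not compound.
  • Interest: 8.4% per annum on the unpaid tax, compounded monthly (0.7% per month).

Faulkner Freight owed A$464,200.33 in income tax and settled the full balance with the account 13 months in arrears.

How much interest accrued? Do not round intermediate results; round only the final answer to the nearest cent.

Interest: A$464,200.33 × ((1 + 0.007)^13 − 1) = A$464,200.33 × 0.0949218… = A$44,062.7479…

A$44,062.75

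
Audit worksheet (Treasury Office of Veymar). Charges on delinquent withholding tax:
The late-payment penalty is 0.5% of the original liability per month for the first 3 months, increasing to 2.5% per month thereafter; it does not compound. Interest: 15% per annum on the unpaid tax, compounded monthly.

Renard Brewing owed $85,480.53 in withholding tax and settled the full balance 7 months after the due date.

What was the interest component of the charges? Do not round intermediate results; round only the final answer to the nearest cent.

$7,765.95

Interest (15%/yr ÷ 12 = 1.25%/month): $85,480.53 × ((1 + 0.0125)^7 − 1) = $7,765.9464…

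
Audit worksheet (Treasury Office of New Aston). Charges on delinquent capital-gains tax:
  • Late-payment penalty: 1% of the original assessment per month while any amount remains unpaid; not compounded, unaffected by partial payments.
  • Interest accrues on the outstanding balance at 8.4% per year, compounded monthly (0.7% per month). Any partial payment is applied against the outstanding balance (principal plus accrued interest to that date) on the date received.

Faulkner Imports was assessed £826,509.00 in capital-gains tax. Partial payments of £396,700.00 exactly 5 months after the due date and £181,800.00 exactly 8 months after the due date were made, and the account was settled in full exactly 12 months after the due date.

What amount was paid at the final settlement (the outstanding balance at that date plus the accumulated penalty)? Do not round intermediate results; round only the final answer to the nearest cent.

Balance at month 5: £826,509.0000 × (1 + 0.007)^5 = £855,844.6493…
After £396,700.00 payment: £855,844.6493… − £396,700.00 = £459,144.6493…
Balance at month 8: £459,144.6493… × (1 + 0.007)^3 = £468,854.3387…
After £181,800.00 payment: £468,854.3387… − £181,800.00 = £287,054.3387…
Balance at month 12: £287,054.3387… × (1 + 0.007)^4 = £295,176.6486…
Penalty: 12 × 1% × £826,509.00 = £99,181.08
Final settlement = outstanding balance + penalty = £295,176.6486… + £99,181.08 = £394,357.73

£394,357.73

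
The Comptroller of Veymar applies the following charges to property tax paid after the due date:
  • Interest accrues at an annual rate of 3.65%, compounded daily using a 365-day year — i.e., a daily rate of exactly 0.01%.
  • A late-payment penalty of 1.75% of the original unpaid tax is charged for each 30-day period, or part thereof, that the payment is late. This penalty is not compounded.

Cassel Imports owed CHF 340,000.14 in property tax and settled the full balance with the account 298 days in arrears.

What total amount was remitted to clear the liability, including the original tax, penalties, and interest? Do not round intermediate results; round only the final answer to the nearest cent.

Penalty periods: ⌈298/30⌉ = 10; penalty = 10 × 1.75% × CHF 340,000.14 = CHF 59,500.02…
Interest: CHF 340,000.14 × ((1 + 0.0001)^298 − 1) = CHF 340,000.14 × 0.03024693… = CHF 10,283.9600…
Total = CHF 340,000.14 + CHF 59,500.0245 + CHF 10,283.9600… = CHF 409,784.12

CHF 409,784.12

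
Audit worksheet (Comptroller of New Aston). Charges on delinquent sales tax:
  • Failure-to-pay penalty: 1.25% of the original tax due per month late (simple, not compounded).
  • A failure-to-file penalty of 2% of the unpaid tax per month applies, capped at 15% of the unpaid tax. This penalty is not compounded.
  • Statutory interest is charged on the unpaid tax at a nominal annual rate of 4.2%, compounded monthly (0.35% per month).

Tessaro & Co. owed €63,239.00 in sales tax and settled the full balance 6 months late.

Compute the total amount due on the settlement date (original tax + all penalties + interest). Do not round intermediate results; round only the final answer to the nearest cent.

Failure-to-file: 6 × 2% × €63,239.00 = €7,588.68 (under the 15% cap)
Failure-to-pay penalty = 1.25% × €63,239.00 × 6 mo = €4,742.93…
Interest: €63,239.00 × ((1 + 0.0035)^6 − 1) = €63,239.00 × 0.0211846… = €1,339.6935…
Total = €63,239.00 + €12,331.6050 + €1,339.6935… = €76,910.30

€76,910.30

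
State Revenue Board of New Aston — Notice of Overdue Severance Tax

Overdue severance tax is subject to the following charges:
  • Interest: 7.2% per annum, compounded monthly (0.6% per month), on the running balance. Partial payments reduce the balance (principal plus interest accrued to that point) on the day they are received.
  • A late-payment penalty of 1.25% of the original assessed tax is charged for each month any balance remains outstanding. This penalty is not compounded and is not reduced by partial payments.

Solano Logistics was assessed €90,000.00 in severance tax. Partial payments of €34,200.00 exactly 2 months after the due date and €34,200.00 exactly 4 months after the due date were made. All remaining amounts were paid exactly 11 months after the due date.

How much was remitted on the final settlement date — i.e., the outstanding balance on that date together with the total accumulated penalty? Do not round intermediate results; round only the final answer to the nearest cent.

€36,742.18

Balance at month 2: €90,000.0000 × (1 + 0.006)^2 = €91,083.2400
After €34,200.00 payment: €91,083.2400 − €34,200.00 = €56,883.2400
Balance at month 4: €56,883.2400 × (1 + 0.006)^2 = €57,567.8867…
After €34,200.00 payment: €57,567.8867… − €34,200.00 = €23,367.8867…
Balance at month 11: €23,367.8867… × (1 + 0.006)^7 = €24,367.1818…
Penalty: 11 × 1.25% × €90,000.00 = €12,375.00
Final settlement = outstanding balance + penalty = €24,367.1818… + €12,375.00 = €36,742.18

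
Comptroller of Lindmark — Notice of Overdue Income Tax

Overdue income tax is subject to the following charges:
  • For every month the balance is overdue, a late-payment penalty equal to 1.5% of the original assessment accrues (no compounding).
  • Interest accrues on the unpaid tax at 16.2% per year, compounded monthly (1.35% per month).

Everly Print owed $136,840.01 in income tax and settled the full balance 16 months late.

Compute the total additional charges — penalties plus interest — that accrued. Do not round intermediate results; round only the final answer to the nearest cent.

$65,588.82

Late-payment penalty: 16 × 1.5% × $136,840.01 = $32,841.60…
Interest: $136,840.01 × ((1 + 0.0135)^16 − 1) = $136,840.01 × 0.2393103… = $32,747.2197…
Penalties + interest = $32,841.6024 + $32,747.2197… = $65,588.82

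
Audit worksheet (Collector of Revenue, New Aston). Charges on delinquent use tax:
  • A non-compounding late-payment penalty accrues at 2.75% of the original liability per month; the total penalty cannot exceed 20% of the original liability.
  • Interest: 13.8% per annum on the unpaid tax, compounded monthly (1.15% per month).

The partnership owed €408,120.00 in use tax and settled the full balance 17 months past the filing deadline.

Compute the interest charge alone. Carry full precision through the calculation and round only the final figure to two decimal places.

€87,567.49

Interest: €408,120.00 × ((1 + 0.0115)^17 − 1) = €408,120.00 × 0.2145631… = €87,567.4904…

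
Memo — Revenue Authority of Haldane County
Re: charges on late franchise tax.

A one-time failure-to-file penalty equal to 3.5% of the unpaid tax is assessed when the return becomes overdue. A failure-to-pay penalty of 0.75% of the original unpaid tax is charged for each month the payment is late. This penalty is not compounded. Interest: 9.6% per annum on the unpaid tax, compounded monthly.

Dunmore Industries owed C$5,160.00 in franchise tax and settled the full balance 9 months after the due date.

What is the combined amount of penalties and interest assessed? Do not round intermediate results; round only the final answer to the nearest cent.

C$912.53

Failure-to-file penalty: 3.5% × C$5,160.00 = C$180.60
Failure-to-pay penalty: 9 × 0.75% × C$5,160.00 = C$348.30
Interest (9.6%/yr ÷ 12 = 0.8%/month): C$5,160.00 × ((1 + 0.008)^9 − 1) = C$383.6332…
Penalties + interest = C$528.9000 + C$383.6332… = C$912.53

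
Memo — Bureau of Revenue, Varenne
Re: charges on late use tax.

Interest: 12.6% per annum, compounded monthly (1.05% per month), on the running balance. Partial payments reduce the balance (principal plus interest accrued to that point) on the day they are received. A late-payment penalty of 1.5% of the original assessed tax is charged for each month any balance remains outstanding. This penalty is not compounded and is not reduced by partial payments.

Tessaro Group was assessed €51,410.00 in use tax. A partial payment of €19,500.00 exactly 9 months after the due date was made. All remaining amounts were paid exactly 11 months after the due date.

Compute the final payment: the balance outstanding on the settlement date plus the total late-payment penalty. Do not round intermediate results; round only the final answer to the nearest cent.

Balance at month 9: €51,410.0000 × (1 + 0.0105)^9 = €56,477.3700…
After €19,500.00 payment: €56,477.3700… − €19,500.00 = €36,977.3700…
Balance at month 11: €36,977.3700… × (1 + 0.0105)^2 = €37,757.9715…
Penalty: 11 × 1.5% × €51,410.00 = €8,482.65
Final settlement = outstanding balance + penalty = €37,757.9715… + €8,482.65 = €46,240.62

€46,240.62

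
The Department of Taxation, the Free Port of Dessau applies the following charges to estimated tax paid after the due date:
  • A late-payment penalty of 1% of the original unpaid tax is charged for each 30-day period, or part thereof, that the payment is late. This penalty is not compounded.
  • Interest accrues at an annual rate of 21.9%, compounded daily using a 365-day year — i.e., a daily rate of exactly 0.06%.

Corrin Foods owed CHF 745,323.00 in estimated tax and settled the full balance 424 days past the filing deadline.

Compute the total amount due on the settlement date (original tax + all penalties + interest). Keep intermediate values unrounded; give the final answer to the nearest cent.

CHF 1,072,958.93

Penalty periods: ⌈424/30⌉ = 15; penalty = 15 × 1% × CHF 745,323.00 = CHF 111,798.45
Interest: CHF 745,323.00 × ((1 + 0.0006)^424 − 1) = CHF 745,323.00 × 0.28958919… = CHF 215,837.4841…
Total = CHF 745,323.00 + CHF 111,798.4500 + CHF 215,837.4841… = CHF 1,072,958.93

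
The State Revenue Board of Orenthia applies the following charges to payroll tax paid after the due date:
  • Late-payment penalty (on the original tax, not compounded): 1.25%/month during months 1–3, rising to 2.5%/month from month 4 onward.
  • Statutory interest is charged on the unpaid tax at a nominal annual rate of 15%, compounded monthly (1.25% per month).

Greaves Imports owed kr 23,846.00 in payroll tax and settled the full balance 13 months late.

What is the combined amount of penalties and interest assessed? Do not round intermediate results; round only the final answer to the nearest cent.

Penalty, months 1–3: 3 × 1.25% × kr 23,846.00 = kr 894.23…
Penalty, months 4–13: 10 × 2.5% × kr 23,846.00 = kr 5,961.50
Interest: kr 23,846.00 × ((1 + 0.0125)^13 − 1) = kr 23,846.00 × 0.1752639… = kr 4,179.3441…
Penalties + interest = kr 6,855.7250 + kr 4,179.3441… = kr 11,035.07

kr 11,035.07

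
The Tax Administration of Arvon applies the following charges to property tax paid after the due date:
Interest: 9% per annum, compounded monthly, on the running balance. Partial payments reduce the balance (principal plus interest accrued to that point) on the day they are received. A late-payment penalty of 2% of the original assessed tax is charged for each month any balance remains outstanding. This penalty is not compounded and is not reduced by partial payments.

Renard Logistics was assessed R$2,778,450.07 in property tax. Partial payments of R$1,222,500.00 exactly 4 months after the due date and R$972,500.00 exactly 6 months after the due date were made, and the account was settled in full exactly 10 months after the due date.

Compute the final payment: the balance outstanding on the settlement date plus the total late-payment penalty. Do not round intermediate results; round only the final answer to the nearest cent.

R$1,269,140.09

Monthly rate = 9% ÷ 12 = 0.75%
Balance at month 4: R$2,778,450.0700 × (1 + 0.0075)^4 = R$2,862,745.9964…
After R$1,222,500.00 payment: R$2,862,745.9964… − R$1,222,500.00 = R$1,640,245.9964…
Balance at month 6: R$1,640,245.9964… × (1 + 0.0075)^2 = R$1,664,941.9502…
After R$972,500.00 payment: R$1,664,941.9502… − R$972,500.00 = R$692,441.9502…
Balance at month 10: R$692,441.9502… × (1 + 0.0075)^4 = R$713,450.0786…
Penalty: 10 × 2% × R$2,778,450.07 = R$555,690.01…
Final settlement = outstanding balance + penalty = R$713,450.0786… + R$555,690.01… = R$1,269,140.09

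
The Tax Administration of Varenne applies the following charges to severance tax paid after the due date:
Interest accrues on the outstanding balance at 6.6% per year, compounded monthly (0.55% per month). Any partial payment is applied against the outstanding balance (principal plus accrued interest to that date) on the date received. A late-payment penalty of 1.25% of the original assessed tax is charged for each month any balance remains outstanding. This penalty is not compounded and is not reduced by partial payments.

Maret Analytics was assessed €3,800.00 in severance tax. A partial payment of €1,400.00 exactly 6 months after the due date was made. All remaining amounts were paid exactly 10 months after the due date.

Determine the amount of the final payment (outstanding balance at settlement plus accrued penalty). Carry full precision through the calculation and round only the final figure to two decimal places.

€3,058.19

Balance at month 6: €3,800.0000 × (1 + 0.0055)^6 = €3,927.1369…
After €1,400.00 payment: €3,927.1369… − €1,400.00 = €2,527.1369…
Balance at month 10: €2,527.1369… × (1 + 0.0055)^4 = €2,583.1943…
Penalty: 10 × 1.25% × €3,800.00 = €475.00
Final settlement = outstanding balance + penalty = €2,583.1943… + €475.00 = €3,058.19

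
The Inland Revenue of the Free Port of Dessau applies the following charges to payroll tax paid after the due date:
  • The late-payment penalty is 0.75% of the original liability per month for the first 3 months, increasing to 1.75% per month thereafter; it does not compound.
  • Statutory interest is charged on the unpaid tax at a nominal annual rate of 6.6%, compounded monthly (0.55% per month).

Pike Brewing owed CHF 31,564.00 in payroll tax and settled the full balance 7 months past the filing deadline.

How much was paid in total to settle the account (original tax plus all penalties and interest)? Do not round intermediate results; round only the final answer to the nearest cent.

Penalty, months 1–3: 3 × 0.75% × CHF 31,564.00 = CHF 710.19
Penalty, months 4–7: 4 × 1.75% × CHF 31,564.00 = CHF 2,209.48
Interest: CHF 31,564.00 × ((1 + 0.0055)^7 − 1) = CHF 31,564.00 × 0.0391411… = CHF 1,235.4498…
Total = CHF 31,564.00 + CHF 2,919.6700 + CHF 1,235.4498… = CHF 35,719.12

CHF 35,719.12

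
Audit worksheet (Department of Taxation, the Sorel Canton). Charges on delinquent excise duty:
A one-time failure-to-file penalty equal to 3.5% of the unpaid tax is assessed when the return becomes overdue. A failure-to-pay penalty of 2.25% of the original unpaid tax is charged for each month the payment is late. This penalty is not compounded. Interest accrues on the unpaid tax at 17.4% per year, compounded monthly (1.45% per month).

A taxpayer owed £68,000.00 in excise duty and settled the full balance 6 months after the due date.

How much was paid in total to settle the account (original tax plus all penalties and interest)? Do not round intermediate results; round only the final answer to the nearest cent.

£85,694.65

Failure-to-file penalty: 3.5% × £68,000.00 = £2,380.00
Failure-to-pay penalty = 2.25% × £68,000.00 × 6 mo = £9,180.00
Interest: £68,000.00 × ((1 + 0.0145)^6 − 1) = £68,000.00 × 0.0902154… = £6,134.6465…
Total = £68,000.00 + £11,560.0000 + £6,134.6465… = £85,694.65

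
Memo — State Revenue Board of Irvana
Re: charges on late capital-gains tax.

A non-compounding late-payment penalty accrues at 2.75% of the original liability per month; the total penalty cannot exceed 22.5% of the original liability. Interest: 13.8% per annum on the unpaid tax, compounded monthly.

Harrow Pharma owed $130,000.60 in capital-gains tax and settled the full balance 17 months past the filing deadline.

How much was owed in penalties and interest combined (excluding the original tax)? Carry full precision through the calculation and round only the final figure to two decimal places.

Penalty (uncapped): 17 × 2.75% × $130,000.60 = $60,775.28…; cap = 22.5% × $130,000.60 = $29,250.14… → penalty = $29,250.14…
Interest (13.8%/yr ÷ 12 = 1.15%/month): $130,000.60 × ((1 + 0.0115)^17 − 1) = $27,893.3311…
Penalties + interest = $29,250.1350 + $27,893.3311… = $57,143.47

$57,143.47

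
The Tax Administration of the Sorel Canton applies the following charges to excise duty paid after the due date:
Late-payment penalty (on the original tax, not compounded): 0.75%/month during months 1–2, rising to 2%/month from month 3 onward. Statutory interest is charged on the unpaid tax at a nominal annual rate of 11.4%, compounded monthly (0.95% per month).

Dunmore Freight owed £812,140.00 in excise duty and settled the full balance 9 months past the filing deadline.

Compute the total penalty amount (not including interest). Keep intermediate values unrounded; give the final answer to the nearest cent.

Penalty, months 1–2: 2 × 0.75% × £812,140.00 = £12,182.10
Penalty, months 3–9: 7 × 2% × £812,140.00 = £113,699.60
Total penalty = £12,182.10 + £113,699.60 = £125,881.70

£125,881.70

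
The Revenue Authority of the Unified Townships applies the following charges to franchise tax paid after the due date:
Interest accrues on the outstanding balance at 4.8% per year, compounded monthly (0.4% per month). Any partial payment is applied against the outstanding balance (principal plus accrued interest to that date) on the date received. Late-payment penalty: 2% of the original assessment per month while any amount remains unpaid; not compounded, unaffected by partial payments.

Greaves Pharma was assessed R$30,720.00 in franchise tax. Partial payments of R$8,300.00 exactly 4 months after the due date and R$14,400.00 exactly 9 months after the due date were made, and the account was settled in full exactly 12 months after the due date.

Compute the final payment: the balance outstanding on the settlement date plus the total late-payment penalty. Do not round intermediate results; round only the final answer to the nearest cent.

R$16,457.40

Balance at month 4: R$30,720.0000 × (1 + 0.004)^4 = R$31,214.4770…
After R$8,300.00 payment: R$31,214.4770… − R$8,300.00 = R$22,914.4770…
Balance at month 9: R$22,914.4770… × (1 + 0.004)^5 = R$23,376.4475…
After R$14,400.00 payment: R$23,376.4475… − R$14,400.00 = R$8,976.4475…
Balance at month 12: R$8,976.4475… × (1 + 0.004)^3 = R$9,084.5964…
Penalty: 12 × 2% × R$30,720.00 = R$7,372.80
Final settlement = outstanding balance + penalty = R$9,084.5964… + R$7,372.80 = R$16,457.40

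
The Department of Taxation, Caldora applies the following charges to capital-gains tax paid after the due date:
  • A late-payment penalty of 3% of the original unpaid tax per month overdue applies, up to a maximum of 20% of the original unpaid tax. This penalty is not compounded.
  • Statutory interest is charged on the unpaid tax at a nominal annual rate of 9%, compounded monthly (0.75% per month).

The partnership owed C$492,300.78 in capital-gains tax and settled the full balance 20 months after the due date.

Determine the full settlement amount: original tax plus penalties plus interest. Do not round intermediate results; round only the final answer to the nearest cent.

Penalty (uncapped): 20 × 3% × C$492,300.78 = C$295,380.47…; cap = 20% × C$492,300.78 = C$98,460.16… → penalty = C$98,460.16…
Interest: C$492,300.78 × ((1 + 0.0075)^20 − 1) = C$492,300.78 × 0.1611841… = C$79,351.0790…
Total = C$492,300.78 + C$98,460.1560 + C$79,351.0790… = C$670,112.01

C$670,112.01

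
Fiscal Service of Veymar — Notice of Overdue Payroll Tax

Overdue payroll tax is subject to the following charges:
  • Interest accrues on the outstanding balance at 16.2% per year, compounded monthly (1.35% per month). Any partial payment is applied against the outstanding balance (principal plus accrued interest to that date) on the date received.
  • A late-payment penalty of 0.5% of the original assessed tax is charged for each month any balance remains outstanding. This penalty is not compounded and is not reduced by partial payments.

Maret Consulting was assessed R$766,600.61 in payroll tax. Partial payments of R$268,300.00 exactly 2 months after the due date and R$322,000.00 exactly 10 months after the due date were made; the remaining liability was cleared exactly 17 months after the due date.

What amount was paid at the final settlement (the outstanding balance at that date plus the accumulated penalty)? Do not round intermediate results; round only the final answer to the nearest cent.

Balance at month 2: R$766,600.6100 × (1 + 0.0135)^2 = R$787,438.5394…
After R$268,300.00 payment: R$787,438.5394… − R$268,300.00 = R$519,138.5394…
Balance at month 10: R$519,138.5394… × (1 + 0.0135)^8 = R$577,927.4132…
After R$322,000.00 payment: R$577,927.4132… − R$322,000.00 = R$255,927.4132…
Balance at month 17: R$255,927.4132… × (1 + 0.0135)^7 = R$281,114.3906…
Penalty: 17 × 0.5% × R$766,600.61 = R$65,161.05…
Final settlement = outstanding balance + penalty = R$281,114.3906… + R$65,161.05… = R$346,275.44

R$346,275.44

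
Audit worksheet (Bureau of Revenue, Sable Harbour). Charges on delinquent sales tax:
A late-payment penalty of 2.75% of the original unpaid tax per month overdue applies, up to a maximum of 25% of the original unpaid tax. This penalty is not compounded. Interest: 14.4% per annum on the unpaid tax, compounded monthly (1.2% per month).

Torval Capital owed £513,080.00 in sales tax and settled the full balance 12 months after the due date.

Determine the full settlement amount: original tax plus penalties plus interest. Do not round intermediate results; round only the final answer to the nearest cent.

Penalty (uncapped): 12 × 2.75% × £513,080.00 = £169,316.40; cap = 25% × £513,080.00 = £128,270.00 → penalty = £128,270.00
Interest: £513,080.00 × ((1 + 0.012)^12 − 1) = £513,080.00 × 0.1538946… = £78,960.2538…
Total = £513,080.00 + £128,270.0000 + £78,960.2538… = £720,310.25

£720,310.25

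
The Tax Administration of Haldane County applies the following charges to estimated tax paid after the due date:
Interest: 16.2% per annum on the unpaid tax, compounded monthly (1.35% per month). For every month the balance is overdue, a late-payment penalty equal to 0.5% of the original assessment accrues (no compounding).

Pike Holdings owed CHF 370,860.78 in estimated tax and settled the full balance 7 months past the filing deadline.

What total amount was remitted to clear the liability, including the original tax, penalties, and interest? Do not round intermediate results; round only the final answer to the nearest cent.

Late-payment penalty = 0.5% × CHF 370,860.78 × 7 mo = CHF 12,980.13…
Interest: CHF 370,860.78 × ((1 + 0.0135)^7 − 1) = CHF 370,860.78 × 0.0984145… = CHF 36,498.0913…
Total = CHF 370,860.78 + CHF 12,980.1273 + CHF 36,498.0913… = CHF 420,339.00

CHF 420,339.00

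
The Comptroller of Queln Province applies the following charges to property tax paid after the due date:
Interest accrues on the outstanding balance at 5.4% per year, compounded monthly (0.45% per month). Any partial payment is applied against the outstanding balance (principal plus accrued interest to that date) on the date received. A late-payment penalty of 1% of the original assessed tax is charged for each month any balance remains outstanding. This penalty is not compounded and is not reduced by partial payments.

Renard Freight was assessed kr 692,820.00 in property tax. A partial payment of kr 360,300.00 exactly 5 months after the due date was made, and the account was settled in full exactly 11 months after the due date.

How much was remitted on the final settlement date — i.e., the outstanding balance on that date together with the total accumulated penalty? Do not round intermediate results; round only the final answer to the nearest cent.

Balance at month 5: kr 692,820.0000 × (1 + 0.0045)^5 = kr 708,549.3788…
After kr 360,300.00 payment: kr 708,549.3788… − kr 360,300.00 = kr 348,249.3788…
Balance at month 11: kr 348,249.3788… × (1 + 0.0045)^6 = kr 357,758.5296…
Penalty: 11 × 1% × kr 692,820.00 = kr 76,210.20
Final settlement = outstanding balance + penalty = kr 357,758.5296… + kr 76,210.20 = kr 433,968.73

kr 433,968.73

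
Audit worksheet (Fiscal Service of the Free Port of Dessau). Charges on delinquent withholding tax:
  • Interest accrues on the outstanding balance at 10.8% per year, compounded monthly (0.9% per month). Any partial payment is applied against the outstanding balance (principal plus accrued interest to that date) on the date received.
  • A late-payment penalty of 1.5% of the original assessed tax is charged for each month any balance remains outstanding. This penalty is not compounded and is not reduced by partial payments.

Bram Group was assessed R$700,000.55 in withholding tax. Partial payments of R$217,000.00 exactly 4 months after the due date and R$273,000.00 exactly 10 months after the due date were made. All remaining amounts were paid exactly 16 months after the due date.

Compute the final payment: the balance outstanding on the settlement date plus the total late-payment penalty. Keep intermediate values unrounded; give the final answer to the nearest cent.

R$446,189.78

Balance at month 4: R$700,000.5500 × (1 + 0.009)^4 = R$725,542.8159…
After R$217,000.00 payment: R$725,542.8159… − R$217,000.00 = R$508,542.8159…
Balance at month 10: R$508,542.8159… × (1 + 0.009)^6 = R$536,629.4722…
After R$273,000.00 payment: R$536,629.4722… − R$273,000.00 = R$263,629.4722…
Balance at month 16: R$263,629.4722… × (1 + 0.009)^6 = R$278,189.6433…
Penalty: 16 × 1.5% × R$700,000.55 = R$168,000.13…
Final settlement = outstanding balance + penalty = R$278,189.6433… + R$168,000.13… = R$446,189.78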